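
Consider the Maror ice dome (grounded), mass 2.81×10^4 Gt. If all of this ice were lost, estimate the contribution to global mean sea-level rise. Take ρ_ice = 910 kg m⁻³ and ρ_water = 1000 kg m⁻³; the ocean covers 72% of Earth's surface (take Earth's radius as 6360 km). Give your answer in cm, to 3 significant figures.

≈ 7.68 cm

Maror: 2.81×10^4 Gt = 2.810×10^16 kg; dividing by ρ_w = 1000 kg m⁻³ gives 2.810×10^13 m³ of water.
Spread over 3.66×10^14 m² of ocean, Δh = 2.810×10^13 / 3.66×10^14 = 0.0768 m = 7.68 cm.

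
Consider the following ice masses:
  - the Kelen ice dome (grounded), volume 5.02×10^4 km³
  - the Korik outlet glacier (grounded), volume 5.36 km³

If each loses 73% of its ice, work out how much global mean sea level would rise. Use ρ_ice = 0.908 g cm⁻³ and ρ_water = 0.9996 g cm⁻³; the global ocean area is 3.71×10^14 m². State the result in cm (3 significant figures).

≈ 8.97 cm

Kelen: 0.73 × 5.02×10^4 km³ × (908/999.6) = 3.329×10^4 km³ of water.
Korik: 0.73 × 5.36 km³ × (908/999.6) = 3.554 km³ of water.
Total added water ≈ 3.329×10^13 m³ over 3.71×10^14 m² → Δh = 0.0897 m = 8.97 cm.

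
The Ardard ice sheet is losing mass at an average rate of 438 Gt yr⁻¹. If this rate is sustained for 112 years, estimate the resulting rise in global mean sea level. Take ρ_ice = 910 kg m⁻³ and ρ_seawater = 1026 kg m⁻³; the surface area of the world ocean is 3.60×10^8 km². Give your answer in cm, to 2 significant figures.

≈ 13 cm

Total mass lost = 438 Gt/yr × 112 yr = 4.906×10^4 Gt = 4.906×10^16 kg.
ρ_w = 1026 kg m⁻³, so water volume = 4.906×10^16 / 1026 = 4.781×10^13 m³.
Δh = 4.781×10^13 / 3.60×10^14 = 0.133 m = 13 cm.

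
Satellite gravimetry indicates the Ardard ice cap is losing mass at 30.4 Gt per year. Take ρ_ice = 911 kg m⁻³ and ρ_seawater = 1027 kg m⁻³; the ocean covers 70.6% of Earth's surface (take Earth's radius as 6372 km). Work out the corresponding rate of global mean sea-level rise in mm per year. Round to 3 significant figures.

ρ_w = 1027 kg m⁻³. Annual water volume added = 30.4 Gt / ρ_w = 3.040×10^13 kg / 1027 kg m⁻³ = 2.960×10^10 m³.
Δh per year = 2.960×10^10 / 3.60×10^14 = 8.22×10^-5 m = 0.0822 mm.

≈ 0.0822 mm/yr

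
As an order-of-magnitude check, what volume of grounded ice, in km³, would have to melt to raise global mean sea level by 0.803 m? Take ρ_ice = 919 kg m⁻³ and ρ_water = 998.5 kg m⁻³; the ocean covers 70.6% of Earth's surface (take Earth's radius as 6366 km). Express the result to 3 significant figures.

Required water volume = Δh × A = 0.803 m × 3.60×10^14 m² = 2.887×10^14 m³ = 2.887×10^5 km³.
Ice volume = water volume × ρ_w/ρ_ice = 2.887×10^5 × 998.5/919 = 3.14×10^5 km³.

≈ 3.14×10^5 km³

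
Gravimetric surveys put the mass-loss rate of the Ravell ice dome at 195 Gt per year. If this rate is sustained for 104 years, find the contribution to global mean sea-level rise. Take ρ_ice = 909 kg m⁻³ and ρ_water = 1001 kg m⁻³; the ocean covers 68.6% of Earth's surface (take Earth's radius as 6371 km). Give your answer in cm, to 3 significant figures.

≈ 5.79 cm

Total mass lost = 195 Gt/yr × 104 yr = 2.028×10^4 Gt = 2.028×10^16 kg.
ρ_w = 1001 kg m⁻³, so water volume = 2.028×10^16 / 1001 = 2.026×10^13 m³.
Δh = 2.026×10^13 / 3.50×10^14 = 0.0579 m = 5.79 cm.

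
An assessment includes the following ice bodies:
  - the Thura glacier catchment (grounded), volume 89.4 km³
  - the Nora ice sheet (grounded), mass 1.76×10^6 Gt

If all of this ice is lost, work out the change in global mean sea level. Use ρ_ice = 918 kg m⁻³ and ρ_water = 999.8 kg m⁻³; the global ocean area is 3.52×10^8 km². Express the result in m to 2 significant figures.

≈ 5.0 m

Thura: 89.4 km³ × (918/999.8) = 82.09 km³ of water.
Nora: 1.76×10^6 Gt = 1.760×10^18 kg; dividing by ρ_w = 999.8 kg m⁻³ gives 1.760×10^15 m³ of water.
Total added water ≈ 1.760×10^15 m³ over 3.52×10^14 m² → Δh = 5.00 m.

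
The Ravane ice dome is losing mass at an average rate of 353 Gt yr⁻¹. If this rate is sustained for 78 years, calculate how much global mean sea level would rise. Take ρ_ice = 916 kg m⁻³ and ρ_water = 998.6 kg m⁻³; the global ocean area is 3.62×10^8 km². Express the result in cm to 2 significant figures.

Total mass lost = 353 Gt/yr × 78 yr = 2.753×10^4 Gt = 2.753×10^16 kg.
ρ_w = 998.6 kg m⁻³, so water volume = 2.753×10^16 / 998.6 = 2.757×10^13 m³.
Δh = 2.757×10^13 / 3.62×10^14 = 0.0762 m = 7.6 cm.

≈ 7.6 cm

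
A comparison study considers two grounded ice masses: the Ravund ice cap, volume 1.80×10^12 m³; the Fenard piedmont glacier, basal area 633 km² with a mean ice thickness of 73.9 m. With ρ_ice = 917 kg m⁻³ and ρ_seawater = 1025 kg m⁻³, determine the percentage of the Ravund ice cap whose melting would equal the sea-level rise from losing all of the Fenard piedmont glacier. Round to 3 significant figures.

≈ 2.60 %

Equal sea-level rise means equal mass of meltwater, i.e. equal mass of ice lost.
Ice mass of Fenard: 4.290×10^13 kg; ice mass of Ravund: 1.651×10^15 kg.
Fraction required = 4.290×10^13 / 1.651×10^15 = 0.0260 → 2.60 %.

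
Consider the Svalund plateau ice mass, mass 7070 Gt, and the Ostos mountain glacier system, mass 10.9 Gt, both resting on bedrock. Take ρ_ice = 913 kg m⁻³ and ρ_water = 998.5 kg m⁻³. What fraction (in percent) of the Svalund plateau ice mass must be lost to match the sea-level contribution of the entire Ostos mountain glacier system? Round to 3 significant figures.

Equal sea-level rise means equal mass of meltwater, i.e. equal mass of ice lost.
Ice mass of Ostos: 1.090×10^13 kg; ice mass of Svalund: 7.070×10^15 kg.
Fraction required = 1.090×10^13 / 7.070×10^15 = 1.54×10^-3 → 0.154 %.

≈ 0.154 %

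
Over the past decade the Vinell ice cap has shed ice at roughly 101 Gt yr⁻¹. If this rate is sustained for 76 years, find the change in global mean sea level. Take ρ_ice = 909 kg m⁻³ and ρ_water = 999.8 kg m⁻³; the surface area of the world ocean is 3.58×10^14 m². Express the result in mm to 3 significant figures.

Total mass lost = 101 Gt/yr × 76 yr = 7676 Gt = 7.676×10^15 kg.
ρ_w = 999.8 kg m⁻³, so water volume = 7.676×10^15 / 999.8 = 7.678×10^12 m³.
Δh = 7.678×10^12 / 3.58×10^14 = 0.0214 m = 21.4 mm.

≈ 21.4 mm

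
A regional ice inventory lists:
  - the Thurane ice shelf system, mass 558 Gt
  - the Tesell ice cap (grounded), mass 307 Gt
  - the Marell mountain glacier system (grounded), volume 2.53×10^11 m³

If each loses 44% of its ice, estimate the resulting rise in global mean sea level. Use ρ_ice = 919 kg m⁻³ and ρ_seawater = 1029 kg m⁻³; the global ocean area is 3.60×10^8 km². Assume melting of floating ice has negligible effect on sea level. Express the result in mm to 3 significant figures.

≈ 0.641 mm

The Thurane ice shelf system is floating and already displaces its own weight of water, so its melt adds essentially nothing to sea level.
Tesell: 0.44 × 307 Gt = 1.351×10^14 kg; dividing by ρ_w = 1029 kg m⁻³ gives 1.313×10^11 m³ of water.
Marell: 0.44 × 2.53×10^11 m³ × (919/1029) = 9.942×10^10 m³ of water.
Total added water ≈ 2.307×10^11 m³ over 3.60×10^14 m² → Δh = 6.41×10^-4 m = 0.641 mm.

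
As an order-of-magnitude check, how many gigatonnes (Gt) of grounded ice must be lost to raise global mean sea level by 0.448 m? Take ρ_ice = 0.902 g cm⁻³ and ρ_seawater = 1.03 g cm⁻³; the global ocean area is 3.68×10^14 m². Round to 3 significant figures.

Required water volume = Δh × A = 0.448 m × 3.68×10^14 m² = 1.649×10^14 m³.
ρ_w = 1.03 g cm⁻³ = 1030 kg m⁻³, so the mass of water = 1.649×10^14 m³ × 1030 kg m⁻³ = 1.698×10^17 kg = 1.70×10^5 Gt (and the same mass of ice, by conservation).

≈ 1.70×10^5 Gt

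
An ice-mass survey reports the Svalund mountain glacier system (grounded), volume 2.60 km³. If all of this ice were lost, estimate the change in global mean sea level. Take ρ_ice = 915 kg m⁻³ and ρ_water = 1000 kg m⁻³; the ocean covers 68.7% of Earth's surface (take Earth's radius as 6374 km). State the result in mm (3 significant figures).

≈ 6.78×10^-3 mm

Svalund: 2.60 km³ × (915/1000) = 2.379 km³ of water.
Spread over 3.51×10^14 m² of ocean, Δh = 2.379×10^9 / 3.51×10^14 = 6.78×10^-6 m = 6.78×10^-3 mm.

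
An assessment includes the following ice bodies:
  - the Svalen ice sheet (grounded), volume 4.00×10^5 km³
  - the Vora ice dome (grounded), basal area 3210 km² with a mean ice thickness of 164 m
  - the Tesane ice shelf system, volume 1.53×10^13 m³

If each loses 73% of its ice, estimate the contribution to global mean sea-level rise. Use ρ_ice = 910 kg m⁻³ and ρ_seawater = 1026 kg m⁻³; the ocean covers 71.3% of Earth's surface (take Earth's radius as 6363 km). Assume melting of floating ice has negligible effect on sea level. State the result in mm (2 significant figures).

Svalen: 0.73 × 4.00×10^5 km³ × (910/1026) = 2.590×10^5 km³ of water.
Vora: ice volume = 3210 km² × 164 m = 526.4 km³; 0.73 × 526.4 × (910/1026) = 340.9 km³ of water.
The Tesane ice shelf system is floating and already displaces its own weight of water, so its melt adds essentially nothing to sea level.
Total added water ≈ 2.593×10^14 m³ over 3.63×10^14 m² → Δh = 0.715 m = 710 mm.

≈ 710 mm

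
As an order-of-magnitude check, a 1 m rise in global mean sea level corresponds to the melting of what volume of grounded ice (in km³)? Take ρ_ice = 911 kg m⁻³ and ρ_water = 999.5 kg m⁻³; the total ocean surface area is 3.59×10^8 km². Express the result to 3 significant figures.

≈ 3.94×10^5 km³

Required water volume = Δh × A = 1 m × 3.59×10^14 m² = 3.590×10^14 m³ = 3.590×10^5 km³.
Ice volume = water volume × ρ_w/ρ_ice = 3.590×10^5 × 999.5/911 = 3.94×10^5 km³.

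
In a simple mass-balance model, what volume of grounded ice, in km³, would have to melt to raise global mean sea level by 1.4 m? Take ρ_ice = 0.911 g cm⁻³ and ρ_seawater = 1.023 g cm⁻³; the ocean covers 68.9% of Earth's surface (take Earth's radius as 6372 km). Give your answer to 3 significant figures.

Required water volume = Δh × A = 1.4 m × 3.52×10^14 m² = 4.922×10^14 m³ = 4.922×10^5 km³.
Ice volume = water volume × ρ_w/ρ_ice = 4.922×10^5 × 1023/911 = 5.53×10^5 km³.

≈ 5.53×10^5 km³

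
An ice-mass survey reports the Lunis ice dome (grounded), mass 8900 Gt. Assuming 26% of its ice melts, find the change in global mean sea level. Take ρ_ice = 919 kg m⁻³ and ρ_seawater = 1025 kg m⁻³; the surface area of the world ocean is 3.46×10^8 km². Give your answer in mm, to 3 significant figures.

≈ 6.52 mm

Lunis: 0.26 × 8900 Gt = 2.314×10^15 kg; dividing by ρ_w = 1025 kg m⁻³ gives 2.258×10^12 m³ of water.
Spread over 3.46×10^14 m² of ocean, Δh = 2.258×10^12 / 3.46×10^14 = 6.52×10^-3 m = 6.52 mm.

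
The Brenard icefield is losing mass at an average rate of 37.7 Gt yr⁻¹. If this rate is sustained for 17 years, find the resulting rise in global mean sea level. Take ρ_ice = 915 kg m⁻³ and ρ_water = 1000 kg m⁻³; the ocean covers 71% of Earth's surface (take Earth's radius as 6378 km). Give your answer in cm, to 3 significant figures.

Total mass lost = 37.7 Gt/yr × 17 yr = 640.9 Gt = 6.409×10^14 kg.
ρ_w = 1000 kg m⁻³, so water volume = 6.409×10^14 / 1000 = 6.409×10^11 m³.
Δh = 6.409×10^11 / 3.63×10^14 = 1.77×10^-3 m = 0.177 cm.

≈ 0.177 cm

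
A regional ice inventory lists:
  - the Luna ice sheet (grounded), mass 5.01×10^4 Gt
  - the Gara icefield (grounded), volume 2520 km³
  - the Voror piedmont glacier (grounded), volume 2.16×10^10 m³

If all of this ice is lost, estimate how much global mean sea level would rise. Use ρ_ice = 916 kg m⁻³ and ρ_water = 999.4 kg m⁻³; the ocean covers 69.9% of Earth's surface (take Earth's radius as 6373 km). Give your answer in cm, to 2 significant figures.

Luna: 5.01×10^4 Gt = 5.010×10^16 kg; dividing by ρ_w = 999.4 kg m⁻³ gives 5.013×10^13 m³ of water.
Gara: 2520 km³ × (916/999.4) = 2310 km³ of water.
Voror: 2.16×10^10 m³ × (916/999.4) = 1.980×10^10 m³ of water.
Total added water ≈ 5.246×10^13 m³ over 3.57×10^14 m² → Δh = 0.147 m = 15 cm.

≈ 15 cm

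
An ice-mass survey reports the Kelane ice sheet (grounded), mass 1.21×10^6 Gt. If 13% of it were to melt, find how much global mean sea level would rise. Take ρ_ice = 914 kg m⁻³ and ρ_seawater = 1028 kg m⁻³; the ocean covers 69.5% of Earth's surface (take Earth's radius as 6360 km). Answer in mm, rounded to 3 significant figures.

≈ 433 mm

Kelane: 0.13 × 1.21×10^6 Gt = 1.573×10^17 kg; dividing by ρ_w = 1028 kg m⁻³ gives 1.530×10^14 m³ of water.
Spread over 3.53×10^14 m² of ocean, Δh = 1.530×10^14 / 3.53×10^14 = 0.433 m = 433 mm.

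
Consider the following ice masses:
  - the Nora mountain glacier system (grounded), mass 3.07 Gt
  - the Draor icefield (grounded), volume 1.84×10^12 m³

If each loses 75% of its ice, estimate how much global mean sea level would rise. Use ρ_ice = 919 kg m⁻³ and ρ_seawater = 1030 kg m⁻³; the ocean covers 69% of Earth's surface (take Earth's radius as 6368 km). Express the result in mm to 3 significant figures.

≈ 3.51 mm

Nora: 0.75 × 3.07 Gt = 2.302×10^12 kg; dividing by ρ_w = 1030 kg m⁻³ gives 2.235×10^9 m³ of water.
Draor: 0.75 × 1.84×10^12 m³ × (919/1030) = 1.231×10^12 m³ of water.
Total added water ≈ 1.234×10^12 m³ over 3.52×10^14 m² → Δh = 3.51×10^-3 m = 3.51 mm.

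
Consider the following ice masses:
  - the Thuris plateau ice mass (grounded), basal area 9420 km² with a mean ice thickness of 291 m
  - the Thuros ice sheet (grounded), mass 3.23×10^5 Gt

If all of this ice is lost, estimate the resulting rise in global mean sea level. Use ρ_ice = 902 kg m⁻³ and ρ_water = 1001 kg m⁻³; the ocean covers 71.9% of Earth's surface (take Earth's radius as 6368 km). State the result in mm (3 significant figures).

Thuris: ice volume = 9420 km² × 291 m = 2741 km³; 2741 × (902/1001) = 2470 km³ of water.
Thuros: 3.23×10^5 Gt = 3.230×10^17 kg; dividing by ρ_w = 1001 kg m⁻³ gives 3.227×10^14 m³ of water.
Total added water ≈ 3.251×10^14 m³ over 3.66×10^14 m² → Δh = 0.887 m = 887 mm.

≈ 887 mm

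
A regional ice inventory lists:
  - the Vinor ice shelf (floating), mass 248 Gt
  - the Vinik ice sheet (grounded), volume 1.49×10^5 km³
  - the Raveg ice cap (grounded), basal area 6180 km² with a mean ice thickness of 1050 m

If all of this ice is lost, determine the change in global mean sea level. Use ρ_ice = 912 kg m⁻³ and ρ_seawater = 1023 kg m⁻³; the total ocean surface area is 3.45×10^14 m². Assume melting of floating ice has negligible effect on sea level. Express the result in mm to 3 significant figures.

The Vinor ice shelf is floating and already displaces its own weight of water, so its melt adds essentially nothing to sea level.
Vinik: 1.49×10^5 km³ × (912/1023) = 1.328×10^5 km³ of water.
Raveg: ice volume = 6180 km² × 1050 m = 6489 km³; 6489 × (912/1023) = 5785 km³ of water.
Total added water ≈ 1.386×10^14 m³ over 3.45×10^14 m² → Δh = 0.402 m = 402 mm.

≈ 402 mm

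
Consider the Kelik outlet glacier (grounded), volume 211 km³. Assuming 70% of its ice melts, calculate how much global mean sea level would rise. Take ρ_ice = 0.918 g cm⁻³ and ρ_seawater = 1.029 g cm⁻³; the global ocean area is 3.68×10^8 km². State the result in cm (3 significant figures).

≈ 0.0358 cm

Kelik: 0.7 × 211 km³ × (918/1029) = 131.8 km³ of water.
Spread over 3.68×10^14 m² of ocean, Δh = 1.318×10^11 / 3.68×10^14 = 3.58×10^-4 m = 0.0358 cm.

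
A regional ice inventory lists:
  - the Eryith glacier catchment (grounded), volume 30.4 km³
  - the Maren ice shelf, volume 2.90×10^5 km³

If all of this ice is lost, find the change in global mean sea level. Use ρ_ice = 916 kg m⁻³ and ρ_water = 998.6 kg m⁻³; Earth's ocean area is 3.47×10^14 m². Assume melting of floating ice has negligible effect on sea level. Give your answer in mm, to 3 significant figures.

≈ 0.0804 mm

Eryith: 30.4 km³ × (916/998.6) = 27.89 km³ of water.
The Maren ice shelf is floating and already displaces its own weight of water, so its melt adds essentially nothing to sea level.
Total added water ≈ 2.789×10^10 m³ over 3.47×10^14 m² → Δh = 8.04×10^-5 m = 0.0804 mm.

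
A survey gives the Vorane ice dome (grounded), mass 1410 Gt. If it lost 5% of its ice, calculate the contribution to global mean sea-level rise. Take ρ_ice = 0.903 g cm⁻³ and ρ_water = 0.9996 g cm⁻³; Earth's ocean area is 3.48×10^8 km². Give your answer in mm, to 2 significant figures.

≈ 0.20 mm

Vorane: 0.05 × 1410 Gt = 7.050×10^13 kg; dividing by ρ_w = 0.9996 g cm⁻³ = 999.6 kg m⁻³ gives 7.053×10^10 m³ of water.
Spread over 3.48×10^14 m² of ocean, Δh = 7.053×10^10 / 3.48×10^14 = 2.03×10^-4 m = 0.20 mm.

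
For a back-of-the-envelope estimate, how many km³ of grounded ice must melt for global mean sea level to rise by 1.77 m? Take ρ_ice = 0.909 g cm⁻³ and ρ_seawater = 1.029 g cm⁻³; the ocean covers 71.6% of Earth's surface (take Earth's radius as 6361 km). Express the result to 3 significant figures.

≈ 7.29×10^5 km³

Required water volume = Δh × A = 1.77 m × 3.64×10^14 m² = 6.444×10^14 m³ = 6.444×10^5 km³.
Ice volume = water volume × ρ_w/ρ_ice = 6.444×10^5 × 1029/909 = 7.29×10^5 km³.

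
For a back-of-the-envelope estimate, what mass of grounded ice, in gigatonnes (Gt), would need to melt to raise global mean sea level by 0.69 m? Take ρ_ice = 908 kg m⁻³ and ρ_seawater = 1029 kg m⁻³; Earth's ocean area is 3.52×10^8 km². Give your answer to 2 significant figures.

Required water volume = Δh × A = 0.69 m × 3.52×10^14 m² = 2.429×10^14 m³.
ρ_w = 1029 kg m⁻³, so the mass of water = 2.429×10^14 m³ × 1029 kg m⁻³ = 2.499×10^17 kg = 2.5×10^5 Gt (and the same mass of ice, by conservation).

≈ 2.5×10^5 Gt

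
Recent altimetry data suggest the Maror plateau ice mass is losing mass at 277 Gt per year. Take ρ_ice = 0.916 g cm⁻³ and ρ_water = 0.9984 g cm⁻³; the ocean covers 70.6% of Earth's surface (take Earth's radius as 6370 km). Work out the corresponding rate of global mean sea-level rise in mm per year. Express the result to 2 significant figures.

ρ_w = 0.9984 g cm⁻³ = 998.4 kg m⁻³. Annual water volume added = 277 Gt / ρ_w = 2.770×10^14 kg / 998.4 kg m⁻³ = 2.774×10^11 m³.
Δh per year = 2.774×10^11 / 3.60×10^14 = 7.71×10^-4 m = 0.77 mm.

≈ 0.77 mm/yr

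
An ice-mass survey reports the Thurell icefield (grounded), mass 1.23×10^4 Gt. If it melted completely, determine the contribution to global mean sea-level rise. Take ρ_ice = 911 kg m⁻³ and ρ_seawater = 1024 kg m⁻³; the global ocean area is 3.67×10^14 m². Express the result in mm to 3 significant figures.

≈ 32.7 mm

Thurell: 1.23×10^4 Gt = 1.230×10^16 kg; dividing by ρ_w = 1024 kg m⁻³ gives 1.201×10^13 m³ of water.
Spread over 3.67×10^14 m² of ocean, Δh = 1.201×10^13 / 3.67×10^14 = 0.0327 m = 32.7 mm.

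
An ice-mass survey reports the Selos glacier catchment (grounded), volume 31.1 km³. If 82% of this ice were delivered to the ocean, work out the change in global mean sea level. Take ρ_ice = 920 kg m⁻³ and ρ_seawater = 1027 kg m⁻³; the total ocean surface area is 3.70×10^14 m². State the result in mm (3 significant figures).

Selos: 0.82 × 31.1 km³ × (920/1027) = 22.85 km³ of water.
Spread over 3.70×10^14 m² of ocean, Δh = 2.285×10^10 / 3.70×10^14 = 6.17×10^-5 m = 0.0617 mm.

≈ 0.0617 mm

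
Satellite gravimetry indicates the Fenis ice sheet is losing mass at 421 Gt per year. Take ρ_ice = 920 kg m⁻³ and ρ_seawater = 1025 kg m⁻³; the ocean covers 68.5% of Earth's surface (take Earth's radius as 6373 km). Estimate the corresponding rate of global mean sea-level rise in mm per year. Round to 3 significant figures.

ρ_w = 1025 kg m⁻³. Annual water volume added = 421 Gt / ρ_w = 4.210×10^14 kg / 1025 kg m⁻³ = 4.107×10^11 m³.
Δh per year = 4.107×10^11 / 3.50×10^14 = 1.17×10^-3 m = 1.17 mm.

≈ 1.17 mm/yr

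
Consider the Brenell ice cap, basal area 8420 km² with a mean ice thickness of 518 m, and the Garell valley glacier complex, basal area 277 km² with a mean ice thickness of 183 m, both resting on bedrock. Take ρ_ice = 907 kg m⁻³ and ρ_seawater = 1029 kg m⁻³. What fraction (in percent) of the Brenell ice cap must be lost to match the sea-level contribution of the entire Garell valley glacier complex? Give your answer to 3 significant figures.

≈ 1.16 %

Equal sea-level rise means equal mass of meltwater, i.e. equal mass of ice lost.
Ice mass of Garell: 4.598×10^13 kg; ice mass of Brenell: 3.956×10^15 kg.
Fraction required = 4.598×10^13 / 3.956×10^15 = 0.0116 → 1.16 %.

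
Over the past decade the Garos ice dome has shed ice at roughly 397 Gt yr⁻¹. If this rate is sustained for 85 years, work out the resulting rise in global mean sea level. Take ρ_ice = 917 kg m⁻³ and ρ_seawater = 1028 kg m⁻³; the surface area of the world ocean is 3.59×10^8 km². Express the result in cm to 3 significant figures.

≈ 9.14 cm

Total mass lost = 397 Gt/yr × 85 yr = 3.374×10^4 Gt = 3.374×10^16 kg.
ρ_w = 1028 kg m⁻³, so water volume = 3.374×10^16 / 1028 = 3.283×10^13 m³.
Δh = 3.283×10^13 / 3.59×10^14 = 0.0914 m = 9.14 cm.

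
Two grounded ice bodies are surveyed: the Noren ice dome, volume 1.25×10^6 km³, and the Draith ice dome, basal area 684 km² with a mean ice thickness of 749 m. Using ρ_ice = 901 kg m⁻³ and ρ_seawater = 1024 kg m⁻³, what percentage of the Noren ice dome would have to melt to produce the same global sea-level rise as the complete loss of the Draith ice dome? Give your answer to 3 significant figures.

≈ 0.0410 %

Equal sea-level rise means equal mass of meltwater, i.e. equal mass of ice lost.
Ice mass of Draith: 4.616×10^14 kg; ice mass of Noren: 1.126×10^18 kg.
Fraction required = 4.616×10^14 / 1.126×10^18 = 4.10×10^-4 → 0.0410 %.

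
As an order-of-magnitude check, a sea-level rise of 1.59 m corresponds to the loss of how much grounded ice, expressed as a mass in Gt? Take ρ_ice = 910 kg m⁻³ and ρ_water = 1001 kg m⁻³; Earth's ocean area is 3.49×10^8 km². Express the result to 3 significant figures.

Required water volume = Δh × A = 1.59 m × 3.49×10^14 m² = 5.549×10^14 m³.
ρ_w = 1001 kg m⁻³, so the mass of water = 5.549×10^14 m³ × 1001 kg m⁻³ = 5.555×10^17 kg = 5.55×10^5 Gt (and the same mass of ice, by conservation).

≈ 5.55×10^5 Gt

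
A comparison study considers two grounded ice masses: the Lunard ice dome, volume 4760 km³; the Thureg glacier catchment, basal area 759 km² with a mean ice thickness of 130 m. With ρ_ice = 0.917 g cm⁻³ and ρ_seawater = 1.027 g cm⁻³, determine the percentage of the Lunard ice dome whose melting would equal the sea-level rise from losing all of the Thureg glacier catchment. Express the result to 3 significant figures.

Equal sea-level rise means equal mass of meltwater, i.e. equal mass of ice lost.
Ice mass of Thureg: 9.048×10^13 kg; ice mass of Lunard: 4.365×10^15 kg.
Fraction required = 9.048×10^13 / 4.365×10^15 = 0.0207 → 2.07 %.

≈ 2.07 %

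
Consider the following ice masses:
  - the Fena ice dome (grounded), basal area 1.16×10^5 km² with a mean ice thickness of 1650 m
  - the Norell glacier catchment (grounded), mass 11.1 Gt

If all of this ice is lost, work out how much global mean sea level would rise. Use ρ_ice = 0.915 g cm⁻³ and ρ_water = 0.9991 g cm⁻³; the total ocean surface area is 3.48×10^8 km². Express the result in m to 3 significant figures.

≈ 0.504 m

Fena: ice volume = 1.16×10^5 km² × 1650 m = 1.914×10^5 km³; 1.914×10^5 × (915/999.1) = 1.753×10^5 km³ of water.
Norell: 11.1 Gt = 1.110×10^13 kg; dividing by ρ_w = 0.9991 g cm⁻³ = 999.1 kg m⁻³ gives 1.111×10^10 m³ of water.
Total added water ≈ 1.753×10^14 m³ over 3.48×10^14 m² → Δh = 0.504 m.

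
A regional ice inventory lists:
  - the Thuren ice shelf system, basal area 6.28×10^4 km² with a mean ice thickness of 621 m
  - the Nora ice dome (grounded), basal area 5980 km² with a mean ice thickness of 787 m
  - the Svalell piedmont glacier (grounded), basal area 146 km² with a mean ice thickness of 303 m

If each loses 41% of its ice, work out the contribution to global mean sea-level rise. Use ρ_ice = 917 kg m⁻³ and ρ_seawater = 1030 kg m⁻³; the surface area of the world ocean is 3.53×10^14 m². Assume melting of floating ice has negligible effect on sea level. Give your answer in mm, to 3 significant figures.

The Thuren ice shelf system is floating and already displaces its own weight of water, so its melt adds essentially nothing to sea level.
Nora: ice volume = 5980 km² × 787 m = 4706 km³; 0.41 × 4706 × (917/1030) = 1718 km³ of water.
Svalell: ice volume = 146 km² × 303 m = 44.24 km³; 0.41 × 44.24 × (917/1030) = 16.15 km³ of water.
Total added water ≈ 1.734×10^12 m³ over 3.53×10^14 m² → Δh = 4.91×10^-3 m = 4.91 mm.

≈ 4.91 mm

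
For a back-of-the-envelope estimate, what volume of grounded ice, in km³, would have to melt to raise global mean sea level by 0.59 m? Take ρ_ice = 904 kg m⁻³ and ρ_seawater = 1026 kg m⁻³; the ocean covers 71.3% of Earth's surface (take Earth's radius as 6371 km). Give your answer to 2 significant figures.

Required water volume = Δh × A = 0.59 m × 3.64×10^14 m² = 2.146×10^14 m³ = 2.146×10^5 km³.
Ice volume = water volume × ρ_w/ρ_ice = 2.146×10^5 × 1026/904 = 2.4×10^5 km³.

≈ 2.4×10^5 km³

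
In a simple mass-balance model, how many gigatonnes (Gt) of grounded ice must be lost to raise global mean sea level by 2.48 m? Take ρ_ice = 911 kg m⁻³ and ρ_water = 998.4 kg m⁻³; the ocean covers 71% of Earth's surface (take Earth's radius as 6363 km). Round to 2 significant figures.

≈ 8.9×10^5 Gt

Required water volume = Δh × A = 2.48 m × 3.61×10^14 m² = 8.959×10^14 m³.
ρ_w = 998.4 kg m⁻³, so the mass of water = 8.959×10^14 m³ × 998.4 kg m⁻³ = 8.944×10^17 kg = 8.9×10^5 Gt (and the same mass of ice, by conservation).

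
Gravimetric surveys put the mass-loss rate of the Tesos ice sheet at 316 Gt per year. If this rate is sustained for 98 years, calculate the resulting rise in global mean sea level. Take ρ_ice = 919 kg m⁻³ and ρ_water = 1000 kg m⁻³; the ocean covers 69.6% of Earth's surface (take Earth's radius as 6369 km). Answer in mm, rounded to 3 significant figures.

Total mass lost = 316 Gt/yr × 98 yr = 3.097×10^4 Gt = 3.097×10^16 kg.
ρ_w = 1000 kg m⁻³, so water volume = 3.097×10^16 / 1000 = 3.097×10^13 m³.
Δh = 3.097×10^13 / 3.55×10^14 = 0.0873 m = 87.3 mm.

≈ 87.3 mm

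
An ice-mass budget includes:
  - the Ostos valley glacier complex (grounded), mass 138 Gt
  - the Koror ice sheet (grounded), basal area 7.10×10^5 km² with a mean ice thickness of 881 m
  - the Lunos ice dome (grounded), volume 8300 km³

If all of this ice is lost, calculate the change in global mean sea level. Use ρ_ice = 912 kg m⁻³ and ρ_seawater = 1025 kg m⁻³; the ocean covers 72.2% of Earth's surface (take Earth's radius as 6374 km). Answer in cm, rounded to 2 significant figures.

Ostos: 138 Gt = 1.380×10^14 kg; dividing by ρ_w = 1025 kg m⁻³ gives 1.346×10^11 m³ of water.
Koror: ice volume = 7.10×10^5 km² × 881 m = 6.255×10^5 km³; 6.255×10^5 × (912/1025) = 5.566×10^5 km³ of water.
Lunos: 8300 km³ × (912/1025) = 7385 km³ of water.
Total added water ≈ 5.641×10^14 m³ over 3.69×10^14 m² → Δh = 1.53 m = 150 cm.

≈ 150 cm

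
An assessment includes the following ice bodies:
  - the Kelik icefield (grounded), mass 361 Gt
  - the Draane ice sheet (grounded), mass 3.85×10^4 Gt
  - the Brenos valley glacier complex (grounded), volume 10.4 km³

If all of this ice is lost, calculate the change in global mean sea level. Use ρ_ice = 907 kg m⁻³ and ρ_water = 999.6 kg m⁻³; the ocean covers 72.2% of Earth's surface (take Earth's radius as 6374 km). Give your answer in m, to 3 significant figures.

Kelik: 361 Gt = 3.610×10^14 kg; dividing by ρ_w = 999.6 kg m⁻³ gives 3.611×10^11 m³ of water.
Draane: 3.85×10^4 Gt = 3.850×10^16 kg; dividing by ρ_w = 999.6 kg m⁻³ gives 3.852×10^13 m³ of water.
Brenos: 10.4 km³ × (907/999.6) = 9.437 km³ of water.
Total added water ≈ 3.889×10^13 m³ over 3.69×10^14 m² → Δh = 0.105 m.

≈ 0.105 m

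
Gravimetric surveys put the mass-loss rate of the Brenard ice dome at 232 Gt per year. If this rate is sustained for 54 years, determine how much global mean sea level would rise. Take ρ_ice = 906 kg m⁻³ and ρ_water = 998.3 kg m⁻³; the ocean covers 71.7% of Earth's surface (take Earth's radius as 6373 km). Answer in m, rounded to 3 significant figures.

Total mass lost = 232 Gt/yr × 54 yr = 1.253×10^4 Gt = 1.253×10^16 kg.
ρ_w = 998.3 kg m⁻³, so water volume = 1.253×10^16 / 998.3 = 1.255×10^13 m³.
Δh = 1.255×10^13 / 3.66×10^14 = 0.0343 m.

≈ 0.0343 m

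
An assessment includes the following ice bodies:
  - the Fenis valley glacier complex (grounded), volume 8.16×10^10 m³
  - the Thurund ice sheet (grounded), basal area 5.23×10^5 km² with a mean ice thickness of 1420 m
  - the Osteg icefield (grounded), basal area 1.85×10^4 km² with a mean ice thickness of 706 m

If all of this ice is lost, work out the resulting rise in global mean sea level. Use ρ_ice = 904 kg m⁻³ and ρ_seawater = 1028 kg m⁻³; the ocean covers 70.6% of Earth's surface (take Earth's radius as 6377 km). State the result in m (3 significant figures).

≈ 1.84 m

Fenis: 8.16×10^10 m³ × (904/1028) = 7.176×10^10 m³ of water.
Thurund: ice volume = 5.23×10^5 km² × 1420 m = 7.427×10^5 km³; 7.427×10^5 × (904/1028) = 6.531×10^5 km³ of water.
Osteg: ice volume = 1.85×10^4 km² × 706 m = 1.306×10^4 km³; 1.306×10^4 × (904/1028) = 1.149×10^4 km³ of water.
Total added water ≈ 6.646×10^14 m³ over 3.61×10^14 m² → Δh = 1.84 m.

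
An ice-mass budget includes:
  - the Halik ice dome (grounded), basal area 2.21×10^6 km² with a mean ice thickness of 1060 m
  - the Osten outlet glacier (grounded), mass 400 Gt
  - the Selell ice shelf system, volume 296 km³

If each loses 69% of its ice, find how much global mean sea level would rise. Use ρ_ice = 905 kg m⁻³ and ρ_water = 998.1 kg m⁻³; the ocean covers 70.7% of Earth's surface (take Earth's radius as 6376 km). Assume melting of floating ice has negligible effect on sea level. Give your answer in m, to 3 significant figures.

Halik: ice volume = 2.21×10^6 km² × 1060 m = 2.343×10^6 km³; 0.69 × 2.343×10^6 × (905/998.1) = 1.466×10^6 km³ of water.
Osten: 0.69 × 400 Gt = 2.760×10^14 kg; dividing by ρ_w = 998.1 kg m⁻³ gives 2.765×10^11 m³ of water.
The Selell ice shelf system is floating and already displaces its own weight of water, so its melt adds essentially nothing to sea level.
Total added water ≈ 1.466×10^15 m³ over 3.61×10^14 m² → Δh = 4.06 m.

≈ 4.06 m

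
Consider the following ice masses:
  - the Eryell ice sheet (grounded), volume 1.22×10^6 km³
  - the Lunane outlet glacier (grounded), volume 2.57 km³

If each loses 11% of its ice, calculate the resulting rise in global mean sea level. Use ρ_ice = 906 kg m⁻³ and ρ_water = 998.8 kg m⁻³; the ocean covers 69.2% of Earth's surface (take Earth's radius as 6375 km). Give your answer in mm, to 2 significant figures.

Eryell: 0.11 × 1.22×10^6 km³ × (906/998.8) = 1.217×10^5 km³ of water.
Lunane: 0.11 × 2.57 km³ × (906/998.8) = 0.2564 km³ of water.
Total added water ≈ 1.217×10^14 m³ over 3.53×10^14 m² → Δh = 0.344 m = 340 mm.

≈ 340 mm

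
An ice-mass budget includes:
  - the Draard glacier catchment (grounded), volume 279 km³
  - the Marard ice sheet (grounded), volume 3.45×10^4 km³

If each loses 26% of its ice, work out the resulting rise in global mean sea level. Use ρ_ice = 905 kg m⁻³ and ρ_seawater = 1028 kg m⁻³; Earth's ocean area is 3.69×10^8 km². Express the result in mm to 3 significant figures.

≈ 21.6 mm

Draard: 0.26 × 279 km³ × (905/1028) = 63.86 km³ of water.
Marard: 0.26 × 3.45×10^4 km³ × (905/1028) = 7897 km³ of water.
Total added water ≈ 7.961×10^12 m³ over 3.69×10^14 m² → Δh = 0.0216 m = 21.6 mm.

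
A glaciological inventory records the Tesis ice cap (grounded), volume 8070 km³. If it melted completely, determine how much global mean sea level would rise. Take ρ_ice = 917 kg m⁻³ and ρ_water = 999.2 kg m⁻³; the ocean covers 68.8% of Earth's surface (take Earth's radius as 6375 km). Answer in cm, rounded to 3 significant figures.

≈ 2.11 cm

Tesis: 8070 km³ × (917/999.2) = 7406 km³ of water.
Spread over 3.51×10^14 m² of ocean, Δh = 7.406×10^12 / 3.51×10^14 = 0.0211 m = 2.11 cm.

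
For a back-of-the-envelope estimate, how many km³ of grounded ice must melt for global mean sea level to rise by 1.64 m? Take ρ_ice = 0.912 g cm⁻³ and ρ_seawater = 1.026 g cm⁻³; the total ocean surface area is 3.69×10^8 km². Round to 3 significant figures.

Required water volume = Δh × A = 1.64 m × 3.69×10^14 m² = 6.052×10^14 m³ = 6.052×10^5 km³.
Ice volume = water volume × ρ_w/ρ_ice = 6.052×10^5 × 1026/912 = 6.81×10^5 km³.

≈ 6.81×10^5 km³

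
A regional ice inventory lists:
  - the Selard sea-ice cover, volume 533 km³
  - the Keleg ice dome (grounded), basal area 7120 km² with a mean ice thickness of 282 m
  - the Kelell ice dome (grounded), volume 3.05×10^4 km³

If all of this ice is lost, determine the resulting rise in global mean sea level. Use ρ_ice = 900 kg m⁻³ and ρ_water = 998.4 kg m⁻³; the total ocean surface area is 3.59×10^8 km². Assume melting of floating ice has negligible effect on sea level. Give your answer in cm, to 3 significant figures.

≈ 8.16 cm

The Selard sea-ice cover is floating and already displaces its own weight of water, so its melt adds essentially nothing to sea level.
Keleg: ice volume = 7120 km² × 282 m = 2008 km³; 2008 × (900/998.4) = 1810 km³ of water.
Kelell: 3.05×10^4 km³ × (900/998.4) = 2.749×10^4 km³ of water.
Total added water ≈ 2.930×10^13 m³ over 3.59×10^14 m² → Δh = 0.0816 m = 8.16 cm.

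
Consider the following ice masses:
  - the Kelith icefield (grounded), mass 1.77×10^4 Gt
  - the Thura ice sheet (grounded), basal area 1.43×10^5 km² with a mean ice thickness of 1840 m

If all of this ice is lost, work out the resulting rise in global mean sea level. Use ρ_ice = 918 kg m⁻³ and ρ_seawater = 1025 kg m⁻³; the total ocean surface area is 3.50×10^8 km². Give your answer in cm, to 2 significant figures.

≈ 72 cm

Kelith: 1.77×10^4 Gt = 1.770×10^16 kg; dividing by ρ_w = 1025 kg m⁻³ gives 1.727×10^13 m³ of water.
Thura: ice volume = 1.43×10^5 km² × 1840 m = 2.631×10^5 km³; 2.631×10^5 × (918/1025) = 2.357×10^5 km³ of water.
Total added water ≈ 2.529×10^14 m³ over 3.50×10^14 m² → Δh = 0.723 m = 72 cm.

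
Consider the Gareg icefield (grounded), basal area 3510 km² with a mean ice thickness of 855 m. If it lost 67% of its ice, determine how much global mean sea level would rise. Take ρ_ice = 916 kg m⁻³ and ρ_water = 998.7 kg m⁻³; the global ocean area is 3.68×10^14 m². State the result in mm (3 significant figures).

≈ 5.01 mm

Gareg: ice volume = 3510 km² × 855 m = 3001 km³; 0.67 × 3001 × (916/998.7) = 1844 km³ of water.
Spread over 3.68×10^14 m² of ocean, Δh = 1.844×10^12 / 3.68×10^14 = 5.01×10^-3 m = 5.01 mm.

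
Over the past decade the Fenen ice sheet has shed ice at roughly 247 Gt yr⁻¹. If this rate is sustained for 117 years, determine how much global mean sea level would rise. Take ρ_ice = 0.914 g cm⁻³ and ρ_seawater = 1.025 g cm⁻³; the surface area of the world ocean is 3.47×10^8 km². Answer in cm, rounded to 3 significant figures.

≈ 8.13 cm

Total mass lost = 247 Gt/yr × 117 yr = 2.890×10^4 Gt = 2.890×10^16 kg.
ρ_w = 1.025 g cm⁻³ = 1025 kg m⁻³, so water volume = 2.890×10^16 / 1025 = 2.819×10^13 m³.
Δh = 2.819×10^13 / 3.47×10^14 = 0.0813 m = 8.13 cm.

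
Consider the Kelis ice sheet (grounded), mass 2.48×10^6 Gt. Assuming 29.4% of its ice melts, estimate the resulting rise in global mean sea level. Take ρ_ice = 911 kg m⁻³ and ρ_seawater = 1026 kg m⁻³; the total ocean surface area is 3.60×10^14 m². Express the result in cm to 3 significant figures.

Kelis: 0.294 × 2.48×10^6 Gt = 7.291×10^17 kg; dividing by ρ_w = 1026 kg m⁻³ gives 7.106×10^14 m³ of water.
Spread over 3.60×10^14 m² of ocean, Δh = 7.106×10^14 / 3.60×10^14 = 1.97 m = 197 cm.

≈ 197 cm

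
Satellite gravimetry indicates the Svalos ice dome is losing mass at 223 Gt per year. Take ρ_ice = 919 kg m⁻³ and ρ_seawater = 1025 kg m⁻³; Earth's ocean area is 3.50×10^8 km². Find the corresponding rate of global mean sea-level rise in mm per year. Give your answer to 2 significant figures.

ρ_w = 1025 kg m⁻³. Annual water volume added = 223 Gt / ρ_w = 2.230×10^14 kg / 1025 kg m⁻³ = 2.176×10^11 m³.
Δh per year = 2.176×10^11 / 3.50×10^14 = 6.22×10^-4 m = 0.62 mm.

≈ 0.62 mm/yr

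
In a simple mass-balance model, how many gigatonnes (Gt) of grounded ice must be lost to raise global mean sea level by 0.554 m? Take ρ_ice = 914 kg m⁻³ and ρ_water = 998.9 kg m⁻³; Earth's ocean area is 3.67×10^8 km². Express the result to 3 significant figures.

Required water volume = Δh × A = 0.554 m × 3.67×10^14 m² = 2.033×10^14 m³.
ρ_w = 998.9 kg m⁻³, so the mass of water = 2.033×10^14 m³ × 998.9 kg m⁻³ = 2.031×10^17 kg = 2.03×10^5 Gt (and the same mass of ice, by conservation).

≈ 2.03×10^5 Gt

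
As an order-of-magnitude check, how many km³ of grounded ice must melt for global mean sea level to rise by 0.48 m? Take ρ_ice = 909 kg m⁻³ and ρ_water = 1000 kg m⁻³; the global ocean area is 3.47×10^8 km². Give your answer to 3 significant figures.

≈ 1.83×10^5 km³

Required water volume = Δh × A = 0.48 m × 3.47×10^14 m² = 1.666×10^14 m³ = 1.666×10^5 km³.
Ice volume = water volume × ρ_w/ρ_ice = 1.666×10^5 × 1000/909 = 1.83×10^5 km³.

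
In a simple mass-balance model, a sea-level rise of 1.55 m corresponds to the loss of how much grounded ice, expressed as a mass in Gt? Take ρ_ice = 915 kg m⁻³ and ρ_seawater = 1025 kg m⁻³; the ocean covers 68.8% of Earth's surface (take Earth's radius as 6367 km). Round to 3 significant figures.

Required water volume = Δh × A = 1.55 m × 3.50×10^14 m² = 5.432×10^14 m³.
ρ_w = 1025 kg m⁻³, so the mass of water = 5.432×10^14 m³ × 1025 kg m⁻³ = 5.568×10^17 kg = 5.57×10^5 Gt (and the same mass of ice, by conservation).

≈ 5.57×10^5 Gt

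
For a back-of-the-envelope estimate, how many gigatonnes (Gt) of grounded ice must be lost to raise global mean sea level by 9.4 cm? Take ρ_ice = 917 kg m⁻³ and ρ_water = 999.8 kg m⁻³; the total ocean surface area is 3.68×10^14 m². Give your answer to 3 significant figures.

≈ 3.46×10^4 Gt

Required water volume = Δh × A = 0.094 m × 3.68×10^14 m² = 3.459×10^13 m³.
ρ_w = 999.8 kg m⁻³, so the mass of water = 3.459×10^13 m³ × 999.8 kg m⁻³ = 3.459×10^16 kg = 3.46×10^4 Gt (and the same mass of ice, by conservation).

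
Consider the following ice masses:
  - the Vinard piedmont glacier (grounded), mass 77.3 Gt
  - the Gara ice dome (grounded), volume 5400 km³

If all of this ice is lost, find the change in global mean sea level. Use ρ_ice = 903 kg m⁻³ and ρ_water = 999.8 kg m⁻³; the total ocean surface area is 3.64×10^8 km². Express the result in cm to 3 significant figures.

≈ 1.36 cm

Vinard: 77.3 Gt = 7.730×10^13 kg; dividing by ρ_w = 999.8 kg m⁻³ gives 7.732×10^10 m³ of water.
Gara: 5400 km³ × (903/999.8) = 4877 km³ of water.
Total added water ≈ 4.954×10^12 m³ over 3.64×10^14 m² → Δh = 0.0136 m = 1.36 cm.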